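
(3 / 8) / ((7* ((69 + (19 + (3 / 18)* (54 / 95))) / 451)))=128535 / 468664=0.27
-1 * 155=-155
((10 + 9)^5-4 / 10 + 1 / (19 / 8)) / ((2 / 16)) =1881835256 / 95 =19808792.17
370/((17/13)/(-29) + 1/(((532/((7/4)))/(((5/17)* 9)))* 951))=-228520329440/27844697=-8206.96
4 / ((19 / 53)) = 212 / 19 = 11.16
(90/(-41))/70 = -9/287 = -0.03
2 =2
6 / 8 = 0.75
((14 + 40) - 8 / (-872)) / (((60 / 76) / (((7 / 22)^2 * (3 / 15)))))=5480797 / 3956700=1.39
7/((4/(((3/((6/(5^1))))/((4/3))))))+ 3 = 201/32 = 6.28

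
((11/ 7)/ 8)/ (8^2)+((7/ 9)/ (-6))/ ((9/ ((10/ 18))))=-38663/ 7838208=-0.00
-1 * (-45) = 45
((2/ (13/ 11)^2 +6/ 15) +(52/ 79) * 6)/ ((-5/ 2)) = -771864/ 333775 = -2.31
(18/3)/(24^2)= 0.01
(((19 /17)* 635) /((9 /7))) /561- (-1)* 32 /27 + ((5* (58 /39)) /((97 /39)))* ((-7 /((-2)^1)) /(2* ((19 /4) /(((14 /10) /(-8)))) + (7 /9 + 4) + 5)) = 5016772291 /2593949556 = 1.93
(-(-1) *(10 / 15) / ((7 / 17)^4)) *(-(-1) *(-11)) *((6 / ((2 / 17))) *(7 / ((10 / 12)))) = -187421124 / 1715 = -109283.45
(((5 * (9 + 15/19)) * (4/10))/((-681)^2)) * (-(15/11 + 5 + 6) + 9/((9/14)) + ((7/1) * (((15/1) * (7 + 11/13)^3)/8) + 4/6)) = 57015533188/212946529653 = 0.27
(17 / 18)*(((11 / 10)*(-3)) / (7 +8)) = -187 / 900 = -0.21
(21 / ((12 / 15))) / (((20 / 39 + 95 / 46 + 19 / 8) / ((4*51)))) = 38427480 / 35543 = 1081.15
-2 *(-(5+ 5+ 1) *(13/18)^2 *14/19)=13013/1539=8.46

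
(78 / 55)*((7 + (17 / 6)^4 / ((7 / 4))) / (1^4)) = 1292161 / 20790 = 62.15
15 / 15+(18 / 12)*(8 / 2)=7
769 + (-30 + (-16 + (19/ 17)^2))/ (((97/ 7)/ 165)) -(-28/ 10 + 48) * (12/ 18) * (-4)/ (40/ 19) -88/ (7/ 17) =1172688364/ 14717325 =79.68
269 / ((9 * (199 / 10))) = 2690 / 1791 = 1.50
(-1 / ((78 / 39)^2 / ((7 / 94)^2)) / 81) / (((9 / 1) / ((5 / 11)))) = -245 / 283423536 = -0.00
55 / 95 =11 / 19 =0.58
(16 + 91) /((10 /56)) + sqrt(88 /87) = 2 * sqrt(1914) /87 + 2996 /5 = 600.21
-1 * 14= -14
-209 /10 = -20.90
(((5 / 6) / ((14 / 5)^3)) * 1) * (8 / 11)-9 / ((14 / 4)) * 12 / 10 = -346147 / 113190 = -3.06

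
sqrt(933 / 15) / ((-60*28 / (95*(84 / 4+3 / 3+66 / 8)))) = -2299*sqrt(1555) / 6720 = -13.49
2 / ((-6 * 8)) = -1 / 24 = -0.04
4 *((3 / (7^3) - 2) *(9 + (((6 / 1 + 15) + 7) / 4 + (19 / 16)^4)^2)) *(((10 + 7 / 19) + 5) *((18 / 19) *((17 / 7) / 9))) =-2809.89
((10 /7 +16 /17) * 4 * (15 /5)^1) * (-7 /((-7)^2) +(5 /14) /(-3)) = -7.45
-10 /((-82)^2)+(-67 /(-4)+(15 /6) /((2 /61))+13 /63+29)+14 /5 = 132383899 /1059030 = 125.00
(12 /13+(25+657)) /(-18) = -4439 /117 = -37.94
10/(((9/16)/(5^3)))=20000/9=2222.22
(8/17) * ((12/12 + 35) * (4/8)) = 144/17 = 8.47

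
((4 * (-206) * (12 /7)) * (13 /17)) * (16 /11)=-2056704 /1309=-1571.20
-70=-70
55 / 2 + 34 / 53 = 2983 / 106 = 28.14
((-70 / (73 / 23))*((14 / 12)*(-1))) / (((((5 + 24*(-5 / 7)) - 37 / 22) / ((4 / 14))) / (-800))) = 198352000 / 466251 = 425.42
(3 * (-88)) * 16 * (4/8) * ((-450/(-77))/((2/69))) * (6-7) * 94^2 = 26338348800/7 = 3762621257.14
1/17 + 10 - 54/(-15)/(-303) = 86253/8585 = 10.05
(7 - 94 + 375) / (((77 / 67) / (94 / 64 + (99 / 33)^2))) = 2623.44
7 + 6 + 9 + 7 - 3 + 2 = 28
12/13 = 0.92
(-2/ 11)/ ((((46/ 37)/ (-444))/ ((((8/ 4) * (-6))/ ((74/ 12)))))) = -31968/ 253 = -126.36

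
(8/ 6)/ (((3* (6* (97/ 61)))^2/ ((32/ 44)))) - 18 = -452674858/ 25150257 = -18.00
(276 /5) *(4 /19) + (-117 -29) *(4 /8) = -5831 /95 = -61.38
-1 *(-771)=771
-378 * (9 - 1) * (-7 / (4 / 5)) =26460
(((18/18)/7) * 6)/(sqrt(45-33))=0.25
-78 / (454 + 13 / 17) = -442 / 2577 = -0.17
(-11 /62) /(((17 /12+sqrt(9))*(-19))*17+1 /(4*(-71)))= 2343 /18839506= 0.00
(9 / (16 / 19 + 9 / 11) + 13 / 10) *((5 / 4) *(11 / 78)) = 1.18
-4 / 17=-0.24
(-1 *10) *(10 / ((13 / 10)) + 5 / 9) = -9650 / 117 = -82.48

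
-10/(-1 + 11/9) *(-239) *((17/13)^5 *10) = 152705620350/371293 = 411280.63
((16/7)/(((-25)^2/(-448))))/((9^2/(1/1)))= -1024/50625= -0.02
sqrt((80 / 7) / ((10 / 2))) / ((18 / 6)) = 4* sqrt(7) / 21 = 0.50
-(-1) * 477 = 477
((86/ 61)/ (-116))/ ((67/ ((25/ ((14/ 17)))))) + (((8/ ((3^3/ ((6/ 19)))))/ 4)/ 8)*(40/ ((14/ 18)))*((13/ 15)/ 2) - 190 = -35929629803/ 189162708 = -189.94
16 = 16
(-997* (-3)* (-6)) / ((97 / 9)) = -161514 / 97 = -1665.09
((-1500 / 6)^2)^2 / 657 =3906250000 / 657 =5945586.00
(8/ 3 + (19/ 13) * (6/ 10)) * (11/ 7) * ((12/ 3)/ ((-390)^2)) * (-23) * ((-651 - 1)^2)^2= -31592860619085568/ 51904125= -608677260.60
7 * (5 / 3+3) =98 / 3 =32.67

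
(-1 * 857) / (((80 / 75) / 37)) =-475635 / 16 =-29727.19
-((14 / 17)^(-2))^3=-3.21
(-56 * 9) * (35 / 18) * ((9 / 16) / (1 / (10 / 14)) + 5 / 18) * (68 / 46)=-984.48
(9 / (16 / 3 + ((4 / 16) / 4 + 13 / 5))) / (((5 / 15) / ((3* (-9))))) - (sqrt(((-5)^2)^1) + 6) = -196069 / 1919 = -102.17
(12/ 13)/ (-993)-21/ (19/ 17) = -1536247/ 81757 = -18.79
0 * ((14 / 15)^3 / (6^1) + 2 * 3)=0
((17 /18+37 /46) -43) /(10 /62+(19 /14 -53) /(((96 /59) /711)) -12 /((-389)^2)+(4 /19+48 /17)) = 5796267850350656 /3170377090982956095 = 0.00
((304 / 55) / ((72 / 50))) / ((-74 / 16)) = -0.83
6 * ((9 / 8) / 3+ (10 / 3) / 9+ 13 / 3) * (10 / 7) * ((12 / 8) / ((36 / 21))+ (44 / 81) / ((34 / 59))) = 109826155 / 1388016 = 79.12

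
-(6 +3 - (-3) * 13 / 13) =-12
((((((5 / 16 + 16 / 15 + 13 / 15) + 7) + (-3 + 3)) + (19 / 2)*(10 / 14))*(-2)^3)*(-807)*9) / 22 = 65204793 / 1540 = 42340.77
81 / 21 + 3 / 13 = 372 / 91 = 4.09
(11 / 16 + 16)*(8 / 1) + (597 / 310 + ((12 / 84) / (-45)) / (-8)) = 2115899 / 15624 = 135.43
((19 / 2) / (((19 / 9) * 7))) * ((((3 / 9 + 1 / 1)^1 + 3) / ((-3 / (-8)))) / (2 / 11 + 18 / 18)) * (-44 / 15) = -1936 / 105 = -18.44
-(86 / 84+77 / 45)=-1723 / 630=-2.73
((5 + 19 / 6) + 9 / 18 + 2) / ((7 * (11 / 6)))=64 / 77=0.83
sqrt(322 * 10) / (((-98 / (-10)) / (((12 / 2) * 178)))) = 10680 * sqrt(805) / 49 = 6184.05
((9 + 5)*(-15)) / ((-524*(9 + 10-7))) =35 / 1048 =0.03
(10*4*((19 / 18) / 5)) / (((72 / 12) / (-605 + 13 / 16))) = -183673 / 216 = -850.34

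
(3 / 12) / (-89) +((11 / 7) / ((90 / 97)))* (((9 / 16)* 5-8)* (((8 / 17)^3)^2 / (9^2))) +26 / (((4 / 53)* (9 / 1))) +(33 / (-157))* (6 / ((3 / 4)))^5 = -235766928870232998529 / 34422210122072220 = -6849.27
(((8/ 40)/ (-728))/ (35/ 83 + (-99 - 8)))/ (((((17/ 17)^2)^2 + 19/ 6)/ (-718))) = -89391/ 201246500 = -0.00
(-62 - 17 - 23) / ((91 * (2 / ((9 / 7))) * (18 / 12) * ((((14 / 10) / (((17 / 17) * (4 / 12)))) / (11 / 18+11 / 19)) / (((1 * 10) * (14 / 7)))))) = -691900 / 254163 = -2.72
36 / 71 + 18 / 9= 178 / 71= 2.51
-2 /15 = -0.13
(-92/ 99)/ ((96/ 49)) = -1127/ 2376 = -0.47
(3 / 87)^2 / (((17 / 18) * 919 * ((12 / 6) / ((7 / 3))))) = 21 / 13138943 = 0.00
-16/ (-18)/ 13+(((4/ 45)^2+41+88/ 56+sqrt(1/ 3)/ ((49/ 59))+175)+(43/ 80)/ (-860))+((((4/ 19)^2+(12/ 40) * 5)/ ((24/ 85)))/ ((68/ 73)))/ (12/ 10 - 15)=59 * sqrt(3)/ 147+10635415075057/ 48961130400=217.92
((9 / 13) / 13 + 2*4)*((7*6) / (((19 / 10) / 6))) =3429720 / 3211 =1068.12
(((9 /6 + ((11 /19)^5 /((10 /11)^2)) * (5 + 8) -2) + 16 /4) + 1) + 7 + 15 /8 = 7130231271 /495219800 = 14.40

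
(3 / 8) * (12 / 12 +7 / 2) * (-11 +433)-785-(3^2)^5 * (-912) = 430820921 / 8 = 53852615.12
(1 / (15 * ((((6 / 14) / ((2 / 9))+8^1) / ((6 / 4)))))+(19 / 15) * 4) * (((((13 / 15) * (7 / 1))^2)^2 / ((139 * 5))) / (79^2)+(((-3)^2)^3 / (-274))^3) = -180094423310234751738787 / 1883613380404430475000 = -95.61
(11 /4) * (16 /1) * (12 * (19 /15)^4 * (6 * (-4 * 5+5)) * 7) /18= -160555472 /3375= -47571.99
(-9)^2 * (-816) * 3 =-198288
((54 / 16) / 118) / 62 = 27 / 58528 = 0.00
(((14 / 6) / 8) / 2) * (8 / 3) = 0.39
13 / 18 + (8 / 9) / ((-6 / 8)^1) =-25 / 54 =-0.46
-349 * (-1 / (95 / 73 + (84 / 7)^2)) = 2.40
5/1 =5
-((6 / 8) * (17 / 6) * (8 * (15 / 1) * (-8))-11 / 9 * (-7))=18283 / 9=2031.44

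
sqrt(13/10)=sqrt(130)/10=1.14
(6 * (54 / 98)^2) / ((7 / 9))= 39366 / 16807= 2.34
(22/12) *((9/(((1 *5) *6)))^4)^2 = 24057/200000000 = 0.00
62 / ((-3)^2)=62 / 9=6.89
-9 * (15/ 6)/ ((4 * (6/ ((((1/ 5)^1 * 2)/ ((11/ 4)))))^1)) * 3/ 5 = -9/ 110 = -0.08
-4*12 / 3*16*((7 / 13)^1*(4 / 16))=-448 / 13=-34.46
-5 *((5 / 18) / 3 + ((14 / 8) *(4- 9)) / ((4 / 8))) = 2350 / 27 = 87.04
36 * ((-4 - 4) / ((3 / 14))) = -1344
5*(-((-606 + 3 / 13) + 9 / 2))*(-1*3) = -234495 / 26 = -9019.04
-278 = -278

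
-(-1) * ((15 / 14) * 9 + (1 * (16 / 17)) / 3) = 7109 / 714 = 9.96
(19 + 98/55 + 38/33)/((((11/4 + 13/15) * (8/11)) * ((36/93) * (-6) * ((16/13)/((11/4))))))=-73931/9216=-8.02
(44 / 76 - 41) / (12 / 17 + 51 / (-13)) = 56576 / 4503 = 12.56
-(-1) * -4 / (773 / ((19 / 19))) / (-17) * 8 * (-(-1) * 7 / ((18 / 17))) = 112 / 6957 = 0.02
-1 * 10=-10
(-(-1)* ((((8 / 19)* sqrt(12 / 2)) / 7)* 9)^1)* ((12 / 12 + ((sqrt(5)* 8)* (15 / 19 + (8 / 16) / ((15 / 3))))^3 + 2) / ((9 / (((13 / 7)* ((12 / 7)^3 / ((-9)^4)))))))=6656* sqrt(6) / 25865973 + 2056143405056* sqrt(30) / 13306103160525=0.85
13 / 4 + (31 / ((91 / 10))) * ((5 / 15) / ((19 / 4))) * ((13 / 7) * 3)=17063 / 3724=4.58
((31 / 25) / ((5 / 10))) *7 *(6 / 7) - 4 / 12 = 1091 / 75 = 14.55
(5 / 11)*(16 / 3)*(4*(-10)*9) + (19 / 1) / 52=-498991 / 572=-872.36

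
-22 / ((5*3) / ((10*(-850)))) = 37400 / 3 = 12466.67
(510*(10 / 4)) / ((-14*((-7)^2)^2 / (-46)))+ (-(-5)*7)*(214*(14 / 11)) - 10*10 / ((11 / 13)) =1740855495 / 184877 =9416.29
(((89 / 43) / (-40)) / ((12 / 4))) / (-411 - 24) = 89 / 2244600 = 0.00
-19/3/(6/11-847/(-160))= -33440/30831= -1.08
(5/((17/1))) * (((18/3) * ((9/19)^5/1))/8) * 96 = 21257640/42093683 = 0.51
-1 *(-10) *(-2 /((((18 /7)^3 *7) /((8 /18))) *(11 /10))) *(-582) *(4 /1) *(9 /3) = 3802400 /8019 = 474.17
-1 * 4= -4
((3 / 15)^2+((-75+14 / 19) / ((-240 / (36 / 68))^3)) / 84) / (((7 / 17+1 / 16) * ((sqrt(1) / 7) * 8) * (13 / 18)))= 9446279361 / 92445184000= 0.10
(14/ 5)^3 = 21.95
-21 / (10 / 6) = -63 / 5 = -12.60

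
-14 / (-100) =7 / 50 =0.14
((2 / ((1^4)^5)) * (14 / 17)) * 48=1344 / 17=79.06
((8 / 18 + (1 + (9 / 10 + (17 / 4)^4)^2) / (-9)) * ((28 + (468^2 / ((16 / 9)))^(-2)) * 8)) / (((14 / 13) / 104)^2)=-74524399211654774286421 / 2999878156800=-24842475366.12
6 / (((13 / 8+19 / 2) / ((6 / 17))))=288 / 1513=0.19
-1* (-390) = 390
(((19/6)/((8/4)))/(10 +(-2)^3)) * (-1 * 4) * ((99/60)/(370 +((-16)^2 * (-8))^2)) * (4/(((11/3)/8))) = -0.00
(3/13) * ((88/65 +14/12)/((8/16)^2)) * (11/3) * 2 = 43252/2535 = 17.06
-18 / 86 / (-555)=3 / 7955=0.00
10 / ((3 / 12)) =40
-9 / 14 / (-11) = 9 / 154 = 0.06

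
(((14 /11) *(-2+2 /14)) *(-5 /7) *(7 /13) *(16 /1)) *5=800 /11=72.73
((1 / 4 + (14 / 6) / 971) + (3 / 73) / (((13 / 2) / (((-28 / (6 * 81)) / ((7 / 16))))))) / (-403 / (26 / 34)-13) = -75108667 / 161221965840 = -0.00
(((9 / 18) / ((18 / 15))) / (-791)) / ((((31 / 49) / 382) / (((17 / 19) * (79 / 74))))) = -8977955 / 29551308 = -0.30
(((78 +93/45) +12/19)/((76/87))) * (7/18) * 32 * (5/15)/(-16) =-4668797/194940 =-23.95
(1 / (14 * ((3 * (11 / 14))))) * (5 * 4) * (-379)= -7580 / 33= -229.70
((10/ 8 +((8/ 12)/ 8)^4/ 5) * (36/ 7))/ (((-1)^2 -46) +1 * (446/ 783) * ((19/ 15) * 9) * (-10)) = -3758429/ 64272320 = -0.06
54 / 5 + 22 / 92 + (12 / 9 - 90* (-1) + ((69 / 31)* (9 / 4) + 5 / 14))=107.74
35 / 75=7 / 15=0.47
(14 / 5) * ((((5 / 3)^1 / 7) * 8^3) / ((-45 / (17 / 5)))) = -17408 / 675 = -25.79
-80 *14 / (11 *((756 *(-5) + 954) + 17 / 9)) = 1440 / 39941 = 0.04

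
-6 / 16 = -3 / 8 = -0.38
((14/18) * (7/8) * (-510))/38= -4165/456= -9.13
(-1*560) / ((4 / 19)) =-2660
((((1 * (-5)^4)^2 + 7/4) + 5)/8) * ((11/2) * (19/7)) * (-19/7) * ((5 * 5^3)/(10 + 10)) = -775599339625/12544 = -61830304.50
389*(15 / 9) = 1945 / 3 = 648.33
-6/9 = -2/3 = -0.67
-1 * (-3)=3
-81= -81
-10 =-10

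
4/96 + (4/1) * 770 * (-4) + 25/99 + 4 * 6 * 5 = -9662167/792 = -12199.71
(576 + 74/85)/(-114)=-24517/4845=-5.06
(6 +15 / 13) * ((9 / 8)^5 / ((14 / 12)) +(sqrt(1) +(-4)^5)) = -10894826961 / 1490944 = -7307.33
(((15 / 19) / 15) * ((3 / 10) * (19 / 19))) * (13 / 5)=39 / 950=0.04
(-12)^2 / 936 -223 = -2897 / 13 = -222.85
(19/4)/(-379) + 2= 3013/1516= 1.99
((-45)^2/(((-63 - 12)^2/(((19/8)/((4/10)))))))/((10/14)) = 1197/400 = 2.99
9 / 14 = 0.64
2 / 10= 1 / 5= 0.20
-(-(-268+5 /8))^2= -71489.39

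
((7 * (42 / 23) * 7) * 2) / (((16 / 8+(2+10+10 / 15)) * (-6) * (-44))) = 1029 / 22264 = 0.05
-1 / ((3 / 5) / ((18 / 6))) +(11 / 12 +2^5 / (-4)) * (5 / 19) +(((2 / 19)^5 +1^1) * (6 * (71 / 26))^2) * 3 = 798.51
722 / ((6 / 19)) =6859 / 3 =2286.33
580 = 580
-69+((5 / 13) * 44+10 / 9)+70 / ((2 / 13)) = 404.03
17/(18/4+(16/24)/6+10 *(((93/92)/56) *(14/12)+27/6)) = 112608/330019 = 0.34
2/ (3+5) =1/ 4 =0.25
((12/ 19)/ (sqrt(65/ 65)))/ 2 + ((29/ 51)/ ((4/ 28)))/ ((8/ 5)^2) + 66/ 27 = 802811/ 186048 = 4.32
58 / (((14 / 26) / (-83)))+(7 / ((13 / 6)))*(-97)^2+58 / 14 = 21462.16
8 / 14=4 / 7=0.57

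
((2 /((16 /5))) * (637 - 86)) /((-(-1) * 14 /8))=2755 /14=196.79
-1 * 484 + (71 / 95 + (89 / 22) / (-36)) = -36368383 / 75240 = -483.37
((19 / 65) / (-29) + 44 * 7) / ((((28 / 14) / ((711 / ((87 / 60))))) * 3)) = 25170.21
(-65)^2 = 4225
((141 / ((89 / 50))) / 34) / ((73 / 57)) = 200925 / 110449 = 1.82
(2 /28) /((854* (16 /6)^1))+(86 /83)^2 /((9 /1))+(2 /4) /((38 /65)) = 109811287889 /112675161312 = 0.97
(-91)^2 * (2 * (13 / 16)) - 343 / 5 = 535521 / 40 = 13388.02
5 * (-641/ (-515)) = 641/ 103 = 6.22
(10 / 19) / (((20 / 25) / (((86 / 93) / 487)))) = 1075 / 860529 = 0.00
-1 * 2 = -2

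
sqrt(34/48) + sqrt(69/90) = sqrt(102)/12 + sqrt(690)/30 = 1.72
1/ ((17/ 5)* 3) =5/ 51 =0.10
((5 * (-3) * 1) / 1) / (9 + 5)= -1.07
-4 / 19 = -0.21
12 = 12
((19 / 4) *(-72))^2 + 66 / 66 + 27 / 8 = 116968.38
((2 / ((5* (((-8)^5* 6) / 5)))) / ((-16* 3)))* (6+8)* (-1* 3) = -7 / 786432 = -0.00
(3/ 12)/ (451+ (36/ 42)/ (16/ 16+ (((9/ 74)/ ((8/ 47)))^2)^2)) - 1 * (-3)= 5875908664252579/ 1958274926678740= 3.00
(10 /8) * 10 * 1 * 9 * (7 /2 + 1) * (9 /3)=6075 /4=1518.75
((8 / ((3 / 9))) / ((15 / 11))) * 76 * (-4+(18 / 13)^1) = -227392 / 65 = -3498.34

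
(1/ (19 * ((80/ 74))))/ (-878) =-37/ 667280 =-0.00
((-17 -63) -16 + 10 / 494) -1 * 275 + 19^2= -2465 / 247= -9.98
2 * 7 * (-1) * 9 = -126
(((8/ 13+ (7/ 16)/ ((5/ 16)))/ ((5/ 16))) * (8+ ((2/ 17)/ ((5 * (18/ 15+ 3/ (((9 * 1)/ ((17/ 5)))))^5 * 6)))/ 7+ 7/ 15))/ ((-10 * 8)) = -33274580854/ 48750804375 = -0.68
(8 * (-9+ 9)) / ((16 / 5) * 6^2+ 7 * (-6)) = 0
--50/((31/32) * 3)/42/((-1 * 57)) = -800/111321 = -0.01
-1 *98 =-98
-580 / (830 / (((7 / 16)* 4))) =-203 / 166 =-1.22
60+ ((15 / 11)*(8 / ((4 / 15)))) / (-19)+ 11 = 14389 / 209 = 68.85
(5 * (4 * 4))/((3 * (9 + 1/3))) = 20/7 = 2.86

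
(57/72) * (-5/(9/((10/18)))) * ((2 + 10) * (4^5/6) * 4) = -486400/243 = -2001.65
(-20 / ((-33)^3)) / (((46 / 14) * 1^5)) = 140 / 826551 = 0.00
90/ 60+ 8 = 9.50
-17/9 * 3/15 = -17/45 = -0.38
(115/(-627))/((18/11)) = -115/1026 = -0.11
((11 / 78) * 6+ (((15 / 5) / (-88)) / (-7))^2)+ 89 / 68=180717909 / 83859776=2.16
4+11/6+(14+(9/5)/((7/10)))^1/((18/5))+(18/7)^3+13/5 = 927317/30870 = 30.04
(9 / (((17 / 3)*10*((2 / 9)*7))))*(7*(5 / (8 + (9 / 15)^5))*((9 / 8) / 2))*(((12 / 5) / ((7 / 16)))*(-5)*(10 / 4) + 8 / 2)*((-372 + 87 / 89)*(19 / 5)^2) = 368243137888875 / 4277577808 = 86086.84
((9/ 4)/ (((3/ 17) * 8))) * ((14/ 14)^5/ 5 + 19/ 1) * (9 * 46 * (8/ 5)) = 506736/ 25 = 20269.44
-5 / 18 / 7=-5 / 126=-0.04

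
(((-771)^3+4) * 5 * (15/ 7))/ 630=-2291570035/ 294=-7794455.90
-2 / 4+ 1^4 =1 / 2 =0.50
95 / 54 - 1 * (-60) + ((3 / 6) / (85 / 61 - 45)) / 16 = 141935953 / 2298240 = 61.76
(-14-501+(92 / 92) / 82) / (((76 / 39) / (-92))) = 37879413 / 1558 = 24312.85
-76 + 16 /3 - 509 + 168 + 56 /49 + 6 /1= -8495 /21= -404.52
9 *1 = 9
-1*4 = -4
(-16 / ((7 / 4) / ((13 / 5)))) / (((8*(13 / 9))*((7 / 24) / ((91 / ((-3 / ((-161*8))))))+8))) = -0.26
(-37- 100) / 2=-137 / 2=-68.50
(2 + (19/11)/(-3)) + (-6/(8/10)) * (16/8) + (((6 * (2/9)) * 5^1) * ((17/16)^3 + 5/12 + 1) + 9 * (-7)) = -5994859/101376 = -59.13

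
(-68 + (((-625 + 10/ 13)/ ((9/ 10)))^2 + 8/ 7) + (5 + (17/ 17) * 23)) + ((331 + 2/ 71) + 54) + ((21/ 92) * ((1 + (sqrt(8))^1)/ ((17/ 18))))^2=35721 * sqrt(2)/ 152881 + 222544727644304381/ 462273617988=481413.76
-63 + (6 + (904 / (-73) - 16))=-6233 / 73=-85.38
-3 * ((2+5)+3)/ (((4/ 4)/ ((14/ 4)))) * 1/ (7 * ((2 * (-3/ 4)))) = 10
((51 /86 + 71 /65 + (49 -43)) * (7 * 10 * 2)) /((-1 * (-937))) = 1.15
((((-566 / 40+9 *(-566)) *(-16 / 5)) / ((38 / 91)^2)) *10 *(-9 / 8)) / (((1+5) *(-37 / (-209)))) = -1469388921 / 1480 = -992830.35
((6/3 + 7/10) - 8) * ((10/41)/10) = -53/410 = -0.13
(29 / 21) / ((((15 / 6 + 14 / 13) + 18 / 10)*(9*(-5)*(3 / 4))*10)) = -1508 / 1981665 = -0.00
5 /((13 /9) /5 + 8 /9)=225 /53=4.25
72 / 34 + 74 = 1294 / 17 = 76.12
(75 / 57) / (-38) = -25 / 722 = -0.03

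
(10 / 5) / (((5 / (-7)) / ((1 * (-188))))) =2632 / 5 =526.40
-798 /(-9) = 266 /3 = 88.67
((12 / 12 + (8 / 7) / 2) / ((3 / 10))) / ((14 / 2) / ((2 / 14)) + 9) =55 / 609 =0.09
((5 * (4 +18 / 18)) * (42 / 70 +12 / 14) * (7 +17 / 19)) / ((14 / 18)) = 344250 / 931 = 369.76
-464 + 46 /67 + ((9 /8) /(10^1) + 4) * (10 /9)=-2212981 /4824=-458.74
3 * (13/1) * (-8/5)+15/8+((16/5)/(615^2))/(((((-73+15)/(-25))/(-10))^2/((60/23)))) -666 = -2834804472689/3901869960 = -726.52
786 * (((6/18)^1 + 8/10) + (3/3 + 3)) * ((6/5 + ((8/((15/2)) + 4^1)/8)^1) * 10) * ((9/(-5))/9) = -221914/15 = -14794.27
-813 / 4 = -203.25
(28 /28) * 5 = 5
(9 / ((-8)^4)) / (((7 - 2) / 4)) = 9 / 5120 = 0.00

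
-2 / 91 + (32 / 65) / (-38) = -302 / 8645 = -0.03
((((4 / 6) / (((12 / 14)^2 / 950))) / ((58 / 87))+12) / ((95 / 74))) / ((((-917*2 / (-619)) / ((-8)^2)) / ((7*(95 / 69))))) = 17216459936 / 81351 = 211631.82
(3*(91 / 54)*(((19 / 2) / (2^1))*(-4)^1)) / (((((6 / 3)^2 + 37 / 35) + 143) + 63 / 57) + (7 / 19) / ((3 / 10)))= -60515 / 94746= -0.64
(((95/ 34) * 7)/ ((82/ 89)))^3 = 207317019156625/ 21670967872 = 9566.58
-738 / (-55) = 13.42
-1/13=-0.08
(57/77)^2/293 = 0.00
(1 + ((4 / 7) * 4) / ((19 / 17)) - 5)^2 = 67600 / 17689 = 3.82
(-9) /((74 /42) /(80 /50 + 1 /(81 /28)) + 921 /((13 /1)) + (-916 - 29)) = 215124 /20872963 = 0.01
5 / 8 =0.62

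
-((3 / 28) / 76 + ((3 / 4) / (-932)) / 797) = -34794 / 24698233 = -0.00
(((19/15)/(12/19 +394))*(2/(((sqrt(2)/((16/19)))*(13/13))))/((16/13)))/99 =0.00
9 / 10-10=-9.10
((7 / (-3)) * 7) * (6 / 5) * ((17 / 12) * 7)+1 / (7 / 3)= -40727 / 210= -193.94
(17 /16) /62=17 /992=0.02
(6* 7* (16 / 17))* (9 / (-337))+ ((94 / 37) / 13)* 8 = 1399120 / 2755649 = 0.51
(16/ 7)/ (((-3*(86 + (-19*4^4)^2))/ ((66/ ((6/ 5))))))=-440/ 248415111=-0.00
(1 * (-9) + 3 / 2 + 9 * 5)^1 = 75 / 2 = 37.50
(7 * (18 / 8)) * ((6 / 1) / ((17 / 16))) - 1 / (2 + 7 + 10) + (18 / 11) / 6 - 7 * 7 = 142693 / 3553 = 40.16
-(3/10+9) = -93/10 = -9.30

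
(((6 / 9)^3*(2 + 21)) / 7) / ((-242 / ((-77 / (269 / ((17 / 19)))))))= 1564 / 1517967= 0.00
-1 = -1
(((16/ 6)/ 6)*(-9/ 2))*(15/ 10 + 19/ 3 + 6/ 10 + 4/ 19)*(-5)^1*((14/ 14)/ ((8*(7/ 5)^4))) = 3079375/ 1094856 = 2.81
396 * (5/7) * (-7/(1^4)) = -1980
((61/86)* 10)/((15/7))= 427/129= 3.31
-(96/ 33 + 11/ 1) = -153/ 11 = -13.91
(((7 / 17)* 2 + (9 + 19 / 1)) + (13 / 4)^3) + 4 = 73061 / 1088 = 67.15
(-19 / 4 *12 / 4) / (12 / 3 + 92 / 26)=-741 / 392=-1.89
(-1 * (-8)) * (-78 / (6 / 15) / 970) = -156 / 97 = -1.61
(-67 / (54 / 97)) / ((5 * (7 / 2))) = -6499 / 945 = -6.88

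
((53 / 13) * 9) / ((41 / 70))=33390 / 533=62.65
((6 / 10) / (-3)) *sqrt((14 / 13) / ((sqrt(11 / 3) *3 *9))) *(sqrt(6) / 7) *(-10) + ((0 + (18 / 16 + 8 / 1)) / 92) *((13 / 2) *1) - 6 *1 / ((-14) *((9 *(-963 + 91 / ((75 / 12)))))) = 4 *11^(3 / 4) *3^(1 / 4) *sqrt(91) / 3003 + 472499719 / 732954432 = 0.75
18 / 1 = 18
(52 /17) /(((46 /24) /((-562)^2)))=504057.94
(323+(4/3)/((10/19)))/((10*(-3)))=-4883/450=-10.85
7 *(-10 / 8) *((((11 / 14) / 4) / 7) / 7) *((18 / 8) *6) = -1485 / 3136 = -0.47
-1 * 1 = -1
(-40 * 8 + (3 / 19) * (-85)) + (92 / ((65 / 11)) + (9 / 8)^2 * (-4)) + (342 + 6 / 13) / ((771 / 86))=-1445873779 / 5078320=-284.71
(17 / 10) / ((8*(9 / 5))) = 17 / 144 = 0.12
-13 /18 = -0.72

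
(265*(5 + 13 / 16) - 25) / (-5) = -4849 / 16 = -303.06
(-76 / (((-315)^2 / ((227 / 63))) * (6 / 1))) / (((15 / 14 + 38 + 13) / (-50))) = 34504 / 78121827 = 0.00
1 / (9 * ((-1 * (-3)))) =1 / 27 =0.04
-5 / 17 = -0.29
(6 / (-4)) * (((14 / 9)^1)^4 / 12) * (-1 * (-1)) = -0.73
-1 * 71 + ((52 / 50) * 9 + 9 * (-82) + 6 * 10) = -18491 / 25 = -739.64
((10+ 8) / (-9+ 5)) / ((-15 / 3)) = 9 / 10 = 0.90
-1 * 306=-306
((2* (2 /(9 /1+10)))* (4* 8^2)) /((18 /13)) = 6656 /171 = 38.92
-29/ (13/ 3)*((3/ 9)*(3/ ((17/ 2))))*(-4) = 696/ 221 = 3.15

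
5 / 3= 1.67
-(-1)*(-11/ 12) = -11/ 12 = -0.92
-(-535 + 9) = 526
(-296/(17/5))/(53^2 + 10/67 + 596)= -19832/775693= -0.03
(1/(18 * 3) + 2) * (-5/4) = -545/216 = -2.52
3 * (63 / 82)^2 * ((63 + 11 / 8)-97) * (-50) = 77693175 / 26896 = 2888.65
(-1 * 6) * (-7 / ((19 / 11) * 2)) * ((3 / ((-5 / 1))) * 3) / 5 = -2079 / 475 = -4.38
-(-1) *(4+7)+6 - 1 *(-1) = 18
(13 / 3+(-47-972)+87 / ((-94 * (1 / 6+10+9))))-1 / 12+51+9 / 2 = -20740029 / 21620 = -959.30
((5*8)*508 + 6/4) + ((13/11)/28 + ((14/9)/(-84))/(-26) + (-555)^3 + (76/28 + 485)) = -9239615935661/54054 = -170933065.74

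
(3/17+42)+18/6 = 768/17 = 45.18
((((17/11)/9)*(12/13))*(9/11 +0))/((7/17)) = 3468/11011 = 0.31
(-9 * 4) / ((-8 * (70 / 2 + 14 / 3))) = 27 / 238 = 0.11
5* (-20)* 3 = -300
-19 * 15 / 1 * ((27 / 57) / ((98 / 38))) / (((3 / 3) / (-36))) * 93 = 8587620 / 49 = 175257.55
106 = 106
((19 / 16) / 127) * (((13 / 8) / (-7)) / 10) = -247 / 1137920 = -0.00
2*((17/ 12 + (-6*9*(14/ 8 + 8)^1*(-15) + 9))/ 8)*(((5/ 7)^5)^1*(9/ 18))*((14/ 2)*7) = 9005.92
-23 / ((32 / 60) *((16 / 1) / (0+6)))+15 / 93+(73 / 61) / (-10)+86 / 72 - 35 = -271954429 / 5446080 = -49.94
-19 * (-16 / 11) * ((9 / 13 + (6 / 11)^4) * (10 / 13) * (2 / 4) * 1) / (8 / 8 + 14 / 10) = 94124100 / 27217619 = 3.46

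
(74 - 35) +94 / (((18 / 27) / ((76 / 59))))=13017 / 59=220.63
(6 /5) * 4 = 24 /5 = 4.80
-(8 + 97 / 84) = -769 / 84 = -9.15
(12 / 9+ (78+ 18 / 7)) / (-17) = -1720 / 357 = -4.82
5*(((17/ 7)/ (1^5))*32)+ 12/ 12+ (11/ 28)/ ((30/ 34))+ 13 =403.02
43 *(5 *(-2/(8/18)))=-1935/2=-967.50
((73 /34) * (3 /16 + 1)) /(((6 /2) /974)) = 675469 /816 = 827.78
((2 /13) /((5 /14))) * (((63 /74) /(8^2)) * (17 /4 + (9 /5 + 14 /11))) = 710451 /16931200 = 0.04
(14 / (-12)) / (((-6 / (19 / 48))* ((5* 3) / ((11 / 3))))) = 1463 / 77760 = 0.02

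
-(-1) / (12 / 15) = 5 / 4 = 1.25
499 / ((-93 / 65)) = -32435 / 93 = -348.76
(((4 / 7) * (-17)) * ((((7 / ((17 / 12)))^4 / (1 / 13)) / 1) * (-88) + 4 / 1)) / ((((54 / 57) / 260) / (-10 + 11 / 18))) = -17069643533.49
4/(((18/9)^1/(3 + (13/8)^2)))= 361/32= 11.28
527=527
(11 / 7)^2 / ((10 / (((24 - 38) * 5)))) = -121 / 7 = -17.29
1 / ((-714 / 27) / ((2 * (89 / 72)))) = -89 / 952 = -0.09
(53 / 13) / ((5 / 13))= 53 / 5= 10.60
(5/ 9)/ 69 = 0.01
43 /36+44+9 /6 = 1681 /36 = 46.69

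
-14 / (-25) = 14 / 25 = 0.56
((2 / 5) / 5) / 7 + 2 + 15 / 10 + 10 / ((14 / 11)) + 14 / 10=4469 / 350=12.77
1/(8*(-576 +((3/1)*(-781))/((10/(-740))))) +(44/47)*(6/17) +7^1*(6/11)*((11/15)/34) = 134097691/324875280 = 0.41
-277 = -277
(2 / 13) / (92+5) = 2 / 1261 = 0.00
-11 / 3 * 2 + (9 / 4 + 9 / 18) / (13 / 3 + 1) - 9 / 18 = -1405 / 192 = -7.32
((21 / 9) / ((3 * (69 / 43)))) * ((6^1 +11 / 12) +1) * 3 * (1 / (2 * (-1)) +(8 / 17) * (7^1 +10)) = 142975 / 1656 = 86.34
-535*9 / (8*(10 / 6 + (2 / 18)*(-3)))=-14445 / 32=-451.41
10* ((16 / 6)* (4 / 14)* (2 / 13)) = 320 / 273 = 1.17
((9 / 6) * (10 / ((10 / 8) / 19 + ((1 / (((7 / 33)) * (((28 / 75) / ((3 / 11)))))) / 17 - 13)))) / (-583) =474810 / 234953081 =0.00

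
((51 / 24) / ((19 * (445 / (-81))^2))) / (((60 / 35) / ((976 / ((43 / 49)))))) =777896217 / 323572850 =2.40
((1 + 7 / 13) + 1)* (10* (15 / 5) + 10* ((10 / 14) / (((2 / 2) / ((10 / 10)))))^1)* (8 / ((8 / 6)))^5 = 5132160 / 7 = 733165.71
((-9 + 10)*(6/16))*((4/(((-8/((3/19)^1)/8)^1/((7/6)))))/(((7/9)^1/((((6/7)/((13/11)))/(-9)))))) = 99/3458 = 0.03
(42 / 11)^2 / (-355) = -1764 / 42955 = -0.04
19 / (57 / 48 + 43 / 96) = 1824 / 157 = 11.62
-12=-12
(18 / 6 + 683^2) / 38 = 233246 / 19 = 12276.11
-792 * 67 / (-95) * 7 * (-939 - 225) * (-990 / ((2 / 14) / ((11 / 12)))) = 549320332176 / 19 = 28911596430.32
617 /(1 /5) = 3085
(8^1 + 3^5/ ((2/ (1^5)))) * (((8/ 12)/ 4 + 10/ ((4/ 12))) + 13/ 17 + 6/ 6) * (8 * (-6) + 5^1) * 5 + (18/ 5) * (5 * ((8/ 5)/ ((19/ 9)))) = -17229509891/ 19380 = -889035.60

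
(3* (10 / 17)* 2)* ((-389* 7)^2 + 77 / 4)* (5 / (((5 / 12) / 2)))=10677237480 / 17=628072792.94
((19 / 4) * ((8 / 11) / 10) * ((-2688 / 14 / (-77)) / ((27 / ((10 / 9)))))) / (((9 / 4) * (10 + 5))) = 0.00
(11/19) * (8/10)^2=176/475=0.37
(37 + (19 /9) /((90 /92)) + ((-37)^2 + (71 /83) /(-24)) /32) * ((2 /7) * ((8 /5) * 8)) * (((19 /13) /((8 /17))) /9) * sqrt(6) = 32535971203 * sqrt(6) /314636400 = 253.30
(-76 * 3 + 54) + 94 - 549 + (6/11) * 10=-6859/11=-623.55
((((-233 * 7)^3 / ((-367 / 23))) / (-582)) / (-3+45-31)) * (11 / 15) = -99790619593 / 3203910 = -31146.51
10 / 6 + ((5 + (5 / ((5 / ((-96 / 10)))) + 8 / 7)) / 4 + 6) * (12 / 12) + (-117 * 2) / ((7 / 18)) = -249863 / 420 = -594.91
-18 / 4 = -9 / 2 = -4.50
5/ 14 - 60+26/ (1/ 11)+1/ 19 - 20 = 54905/ 266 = 206.41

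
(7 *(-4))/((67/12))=-336/67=-5.01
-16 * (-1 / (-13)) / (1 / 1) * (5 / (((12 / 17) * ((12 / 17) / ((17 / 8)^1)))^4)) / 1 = -2913111186148805 / 1430979084288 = -2035.75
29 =29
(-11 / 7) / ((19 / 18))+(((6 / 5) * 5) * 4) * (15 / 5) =9378 / 133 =70.51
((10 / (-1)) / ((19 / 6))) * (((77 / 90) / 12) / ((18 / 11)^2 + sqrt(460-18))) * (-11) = -131769 / 8640041 + 1771561 * sqrt(442) / 311041476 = 0.10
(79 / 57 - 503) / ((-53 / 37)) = 1057904 / 3021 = 350.18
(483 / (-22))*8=-1932 / 11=-175.64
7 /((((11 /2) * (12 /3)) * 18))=7 /396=0.02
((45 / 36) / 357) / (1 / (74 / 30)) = 37 / 4284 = 0.01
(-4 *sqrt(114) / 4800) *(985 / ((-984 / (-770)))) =-15169 *sqrt(114) / 23616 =-6.86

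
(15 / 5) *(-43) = -129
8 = 8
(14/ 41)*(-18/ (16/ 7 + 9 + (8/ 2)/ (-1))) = -588/ 697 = -0.84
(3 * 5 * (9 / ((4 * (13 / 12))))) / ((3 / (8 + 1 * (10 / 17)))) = 19710 / 221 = 89.19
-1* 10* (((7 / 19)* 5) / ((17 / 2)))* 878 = -614600 / 323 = -1902.79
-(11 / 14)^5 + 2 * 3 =3065893 / 537824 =5.70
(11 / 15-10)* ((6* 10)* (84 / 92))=-11676 / 23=-507.65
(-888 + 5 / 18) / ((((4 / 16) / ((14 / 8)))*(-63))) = 15979 / 162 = 98.64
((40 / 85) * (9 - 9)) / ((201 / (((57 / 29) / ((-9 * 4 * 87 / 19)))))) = 0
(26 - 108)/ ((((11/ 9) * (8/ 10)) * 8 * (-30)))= 123/ 352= 0.35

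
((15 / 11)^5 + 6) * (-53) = -91461093 / 161051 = -567.90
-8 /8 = -1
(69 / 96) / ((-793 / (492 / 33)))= -943 / 69784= -0.01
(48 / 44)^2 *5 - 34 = -3394 / 121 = -28.05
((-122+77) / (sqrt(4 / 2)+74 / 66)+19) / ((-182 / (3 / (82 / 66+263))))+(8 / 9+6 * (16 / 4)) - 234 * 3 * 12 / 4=-6011949336089 / 2888809560+970299 * sqrt(2) / 256783072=-2081.11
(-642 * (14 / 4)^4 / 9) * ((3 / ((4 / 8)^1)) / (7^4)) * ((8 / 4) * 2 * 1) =-107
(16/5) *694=11104/5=2220.80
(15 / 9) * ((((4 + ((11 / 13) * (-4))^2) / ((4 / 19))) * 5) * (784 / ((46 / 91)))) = 851120200 / 897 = 948851.95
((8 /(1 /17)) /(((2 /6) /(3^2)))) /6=612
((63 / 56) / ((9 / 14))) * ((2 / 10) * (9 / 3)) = 21 / 20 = 1.05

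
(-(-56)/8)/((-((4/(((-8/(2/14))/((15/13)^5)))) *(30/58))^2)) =-159068296536952348/129746337890625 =-1225.99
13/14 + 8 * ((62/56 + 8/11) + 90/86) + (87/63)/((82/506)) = 26469389/814506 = 32.50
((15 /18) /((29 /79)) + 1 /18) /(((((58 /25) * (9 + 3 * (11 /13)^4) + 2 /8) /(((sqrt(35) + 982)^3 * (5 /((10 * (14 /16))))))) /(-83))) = -545107218016061199200 /128875719483- 1665135839694074800 * sqrt(35) /128875719483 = -4306150892.66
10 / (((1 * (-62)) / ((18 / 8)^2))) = -405 / 496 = -0.82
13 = 13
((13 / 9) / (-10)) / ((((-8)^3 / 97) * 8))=1261 / 368640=0.00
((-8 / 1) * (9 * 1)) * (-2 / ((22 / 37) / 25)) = 66600 / 11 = 6054.55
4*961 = 3844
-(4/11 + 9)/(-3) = 103/33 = 3.12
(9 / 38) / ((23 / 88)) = 396 / 437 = 0.91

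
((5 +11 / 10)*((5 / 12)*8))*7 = 427 / 3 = 142.33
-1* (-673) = 673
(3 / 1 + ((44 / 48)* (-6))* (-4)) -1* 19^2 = -336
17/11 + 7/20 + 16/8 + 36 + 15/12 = 2263/55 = 41.15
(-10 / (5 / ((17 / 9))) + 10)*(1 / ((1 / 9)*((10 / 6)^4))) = 4536 / 625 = 7.26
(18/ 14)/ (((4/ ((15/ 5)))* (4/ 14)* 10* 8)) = 27/ 640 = 0.04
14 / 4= 3.50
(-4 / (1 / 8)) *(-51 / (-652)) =-408 / 163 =-2.50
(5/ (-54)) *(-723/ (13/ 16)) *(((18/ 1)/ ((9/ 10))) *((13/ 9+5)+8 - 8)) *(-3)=-11182400/ 351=-31858.69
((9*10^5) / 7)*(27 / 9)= 2700000 / 7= 385714.29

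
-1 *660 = -660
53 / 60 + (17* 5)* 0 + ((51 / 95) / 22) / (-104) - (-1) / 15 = 206441 / 217360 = 0.95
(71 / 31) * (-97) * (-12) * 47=3884268 / 31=125298.97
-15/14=-1.07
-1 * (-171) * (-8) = -1368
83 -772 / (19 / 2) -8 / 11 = 211 / 209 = 1.01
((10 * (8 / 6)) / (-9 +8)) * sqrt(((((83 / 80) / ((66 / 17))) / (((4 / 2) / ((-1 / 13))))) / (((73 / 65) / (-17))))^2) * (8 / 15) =-1.11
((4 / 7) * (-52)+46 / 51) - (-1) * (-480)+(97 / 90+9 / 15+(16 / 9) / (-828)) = -1124306837 / 2216970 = -507.14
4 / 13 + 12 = 160 / 13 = 12.31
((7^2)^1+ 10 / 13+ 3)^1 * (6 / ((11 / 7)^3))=1411788 / 17303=81.59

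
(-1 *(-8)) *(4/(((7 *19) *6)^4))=2/25344958401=0.00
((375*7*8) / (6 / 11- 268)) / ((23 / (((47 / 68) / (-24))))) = 452375 / 4601288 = 0.10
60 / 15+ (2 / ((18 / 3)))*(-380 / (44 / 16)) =-1388 / 33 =-42.06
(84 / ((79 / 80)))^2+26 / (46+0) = 1038724333 / 143543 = 7236.33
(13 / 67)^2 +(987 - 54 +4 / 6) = 12574196 / 13467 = 933.70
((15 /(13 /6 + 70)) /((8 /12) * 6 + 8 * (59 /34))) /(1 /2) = 765 /32908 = 0.02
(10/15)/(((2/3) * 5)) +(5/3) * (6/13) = 63/65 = 0.97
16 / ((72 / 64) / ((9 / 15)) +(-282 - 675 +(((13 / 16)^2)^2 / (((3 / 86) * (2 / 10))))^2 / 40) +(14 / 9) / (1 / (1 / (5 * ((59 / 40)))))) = -24326694764544 / 1303554155029115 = -0.02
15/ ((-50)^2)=0.01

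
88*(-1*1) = -88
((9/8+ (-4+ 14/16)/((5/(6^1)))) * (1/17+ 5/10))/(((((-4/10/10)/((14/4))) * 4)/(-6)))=-209475/1088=-192.53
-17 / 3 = -5.67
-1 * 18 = -18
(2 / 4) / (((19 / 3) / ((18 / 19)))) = 27 / 361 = 0.07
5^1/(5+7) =5/12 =0.42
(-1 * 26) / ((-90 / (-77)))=-1001 / 45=-22.24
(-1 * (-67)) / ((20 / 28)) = 469 / 5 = 93.80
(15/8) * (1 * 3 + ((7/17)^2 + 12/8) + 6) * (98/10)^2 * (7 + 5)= 133262703/5780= 23055.83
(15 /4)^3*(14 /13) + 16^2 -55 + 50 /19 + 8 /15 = 30938917 /118560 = 260.96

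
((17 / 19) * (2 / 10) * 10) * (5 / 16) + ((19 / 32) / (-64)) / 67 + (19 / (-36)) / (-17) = 235390271 / 398886912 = 0.59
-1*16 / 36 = -4 / 9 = -0.44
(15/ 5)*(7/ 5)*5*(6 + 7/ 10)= 1407/ 10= 140.70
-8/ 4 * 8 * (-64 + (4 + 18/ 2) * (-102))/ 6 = 11120/ 3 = 3706.67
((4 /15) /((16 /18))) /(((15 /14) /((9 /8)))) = 63 /200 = 0.32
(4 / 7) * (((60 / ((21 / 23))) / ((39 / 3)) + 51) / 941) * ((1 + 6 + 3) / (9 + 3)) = 51010 / 1798251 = 0.03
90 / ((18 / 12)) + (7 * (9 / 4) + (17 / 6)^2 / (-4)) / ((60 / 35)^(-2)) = 4919 / 49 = 100.39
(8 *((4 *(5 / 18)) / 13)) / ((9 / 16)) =1280 / 1053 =1.22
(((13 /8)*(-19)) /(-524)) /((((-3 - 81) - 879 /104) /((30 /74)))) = -3211 /12427708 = -0.00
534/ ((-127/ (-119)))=63546/ 127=500.36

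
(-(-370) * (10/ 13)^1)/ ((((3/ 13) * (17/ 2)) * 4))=1850/ 51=36.27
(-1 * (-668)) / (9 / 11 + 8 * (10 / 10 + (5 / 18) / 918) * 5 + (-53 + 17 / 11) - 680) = -30354588 / 31382657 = -0.97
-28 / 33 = -0.85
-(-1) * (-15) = -15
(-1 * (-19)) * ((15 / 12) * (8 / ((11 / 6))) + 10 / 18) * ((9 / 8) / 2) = 11305 / 176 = 64.23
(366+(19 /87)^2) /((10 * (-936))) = -554123 /14169168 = -0.04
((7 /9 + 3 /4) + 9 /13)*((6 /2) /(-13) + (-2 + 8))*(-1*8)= -51950 /507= -102.47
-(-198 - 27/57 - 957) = 21954/19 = 1155.47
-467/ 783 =-0.60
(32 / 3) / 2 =16 / 3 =5.33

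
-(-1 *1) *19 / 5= 19 / 5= 3.80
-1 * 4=-4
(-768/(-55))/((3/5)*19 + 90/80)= 2048/1837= 1.11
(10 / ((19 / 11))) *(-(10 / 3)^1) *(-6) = 2200 / 19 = 115.79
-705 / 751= -0.94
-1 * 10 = -10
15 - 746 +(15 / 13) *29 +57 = -8327 / 13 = -640.54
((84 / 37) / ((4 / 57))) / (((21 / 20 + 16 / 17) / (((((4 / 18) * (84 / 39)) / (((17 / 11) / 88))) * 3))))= 432579840 / 325637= 1328.41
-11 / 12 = -0.92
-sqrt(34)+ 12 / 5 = 12 / 5 - sqrt(34) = -3.43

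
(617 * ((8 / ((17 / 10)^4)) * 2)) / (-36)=-24680000 / 751689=-32.83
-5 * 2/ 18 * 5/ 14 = -25/ 126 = -0.20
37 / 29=1.28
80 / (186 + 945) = 80 / 1131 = 0.07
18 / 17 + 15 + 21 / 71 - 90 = -88890 / 1207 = -73.65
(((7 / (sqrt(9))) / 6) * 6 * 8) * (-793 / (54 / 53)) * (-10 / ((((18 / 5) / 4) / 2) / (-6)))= -470724800 / 243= -1937139.09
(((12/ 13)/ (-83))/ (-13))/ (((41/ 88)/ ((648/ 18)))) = 38016/ 575107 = 0.07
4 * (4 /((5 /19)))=60.80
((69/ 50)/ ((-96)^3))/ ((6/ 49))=-1127/ 88473600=-0.00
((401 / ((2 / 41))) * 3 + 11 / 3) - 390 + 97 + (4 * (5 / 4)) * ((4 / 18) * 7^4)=27039.94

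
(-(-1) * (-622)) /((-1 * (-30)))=-311 /15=-20.73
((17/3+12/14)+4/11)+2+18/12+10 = 20.39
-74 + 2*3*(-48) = -362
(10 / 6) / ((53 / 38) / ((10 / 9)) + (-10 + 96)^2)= 1900 / 8432871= 0.00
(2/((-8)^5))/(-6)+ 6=589825/98304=6.00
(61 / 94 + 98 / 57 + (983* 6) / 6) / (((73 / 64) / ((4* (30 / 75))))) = 1351578368 / 977835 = 1382.22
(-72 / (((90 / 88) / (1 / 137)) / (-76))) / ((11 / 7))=17024 / 685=24.85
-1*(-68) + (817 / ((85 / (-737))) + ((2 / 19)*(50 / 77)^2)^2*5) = -7567805960878549 / 1078671063085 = -7015.86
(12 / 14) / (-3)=-2 / 7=-0.29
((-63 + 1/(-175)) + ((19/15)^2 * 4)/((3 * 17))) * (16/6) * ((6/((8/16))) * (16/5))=-2586022912/401625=-6438.90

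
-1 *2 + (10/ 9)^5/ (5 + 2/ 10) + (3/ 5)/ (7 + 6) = -6249223/ 3838185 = -1.63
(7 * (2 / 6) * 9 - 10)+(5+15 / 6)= 37 / 2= 18.50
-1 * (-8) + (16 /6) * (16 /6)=136 /9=15.11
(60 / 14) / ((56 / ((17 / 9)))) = 85 / 588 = 0.14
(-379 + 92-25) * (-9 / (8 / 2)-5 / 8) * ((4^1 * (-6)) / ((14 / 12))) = -129168 / 7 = -18452.57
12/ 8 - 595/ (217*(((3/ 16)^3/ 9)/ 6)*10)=-139171/ 62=-2244.69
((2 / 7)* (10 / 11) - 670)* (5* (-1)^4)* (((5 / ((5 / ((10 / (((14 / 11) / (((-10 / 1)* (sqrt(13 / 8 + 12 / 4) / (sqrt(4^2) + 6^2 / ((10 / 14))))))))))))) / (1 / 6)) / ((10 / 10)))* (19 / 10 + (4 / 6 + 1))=344874375* sqrt(74) / 13328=222593.15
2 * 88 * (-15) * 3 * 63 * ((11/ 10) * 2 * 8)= -8781696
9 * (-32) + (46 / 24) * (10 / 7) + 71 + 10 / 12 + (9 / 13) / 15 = -97089 / 455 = -213.38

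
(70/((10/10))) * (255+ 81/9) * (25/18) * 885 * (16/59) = 6160000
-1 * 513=-513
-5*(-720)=3600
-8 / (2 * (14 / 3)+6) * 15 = -7.83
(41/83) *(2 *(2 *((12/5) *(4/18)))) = 1312/1245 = 1.05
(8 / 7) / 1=8 / 7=1.14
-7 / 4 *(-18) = 63 / 2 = 31.50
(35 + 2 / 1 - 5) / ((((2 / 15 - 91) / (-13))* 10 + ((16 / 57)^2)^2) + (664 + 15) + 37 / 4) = 17565185664 / 416159672629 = 0.04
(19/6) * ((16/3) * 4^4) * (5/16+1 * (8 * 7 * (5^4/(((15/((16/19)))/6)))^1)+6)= 458997632/9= 50999736.89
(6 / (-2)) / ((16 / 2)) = -3 / 8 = -0.38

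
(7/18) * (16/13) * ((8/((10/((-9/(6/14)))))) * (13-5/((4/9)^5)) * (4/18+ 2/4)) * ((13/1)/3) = 179591321/25920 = 6928.68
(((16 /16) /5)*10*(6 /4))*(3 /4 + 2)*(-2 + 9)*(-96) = -5544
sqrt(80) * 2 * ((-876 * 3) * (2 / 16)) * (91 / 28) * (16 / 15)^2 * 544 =-132161536 * sqrt(5) / 25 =-11820887.14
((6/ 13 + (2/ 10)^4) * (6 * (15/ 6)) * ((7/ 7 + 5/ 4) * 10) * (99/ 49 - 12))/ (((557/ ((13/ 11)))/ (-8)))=198731556/ 7505575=26.48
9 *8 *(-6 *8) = -3456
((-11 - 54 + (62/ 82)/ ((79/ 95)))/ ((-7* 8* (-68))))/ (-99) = 103795/ 610538544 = 0.00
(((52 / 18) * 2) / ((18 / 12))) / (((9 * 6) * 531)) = 52 / 387099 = 0.00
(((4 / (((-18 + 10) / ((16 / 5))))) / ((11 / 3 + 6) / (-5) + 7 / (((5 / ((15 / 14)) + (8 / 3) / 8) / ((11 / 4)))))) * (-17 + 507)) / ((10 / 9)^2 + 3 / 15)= -544320 / 1909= -285.13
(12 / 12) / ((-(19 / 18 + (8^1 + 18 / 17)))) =-306 / 3095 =-0.10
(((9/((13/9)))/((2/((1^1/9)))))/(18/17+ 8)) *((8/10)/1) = 153/5005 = 0.03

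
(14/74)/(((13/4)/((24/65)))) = 672/31265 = 0.02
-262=-262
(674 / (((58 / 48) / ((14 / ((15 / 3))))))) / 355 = 226464 / 51475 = 4.40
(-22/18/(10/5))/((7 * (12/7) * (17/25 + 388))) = -275/2098872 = -0.00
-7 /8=-0.88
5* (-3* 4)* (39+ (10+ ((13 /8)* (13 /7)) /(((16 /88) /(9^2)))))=-2341005 /28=-83607.32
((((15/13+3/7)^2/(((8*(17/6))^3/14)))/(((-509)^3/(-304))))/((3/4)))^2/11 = 50292379090944/6461932195700547872407809799091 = 0.00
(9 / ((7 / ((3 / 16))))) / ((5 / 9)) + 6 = 3603 / 560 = 6.43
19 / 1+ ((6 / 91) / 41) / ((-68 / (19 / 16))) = 19.00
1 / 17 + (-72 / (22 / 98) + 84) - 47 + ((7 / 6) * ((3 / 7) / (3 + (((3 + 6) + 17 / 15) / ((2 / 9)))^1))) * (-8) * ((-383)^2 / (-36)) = 21142613 / 408969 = 51.70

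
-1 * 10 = -10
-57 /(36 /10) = -95 /6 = -15.83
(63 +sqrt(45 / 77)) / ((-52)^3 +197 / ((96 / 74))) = -3024 / 6741895- 144 * sqrt(385) / 519125915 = -0.00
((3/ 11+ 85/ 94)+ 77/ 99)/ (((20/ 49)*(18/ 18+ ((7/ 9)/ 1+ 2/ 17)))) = 15153103/ 5997200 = 2.53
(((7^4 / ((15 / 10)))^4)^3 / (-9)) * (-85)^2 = -1086184797675315430657590373197591326163301273600 / 4782969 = -227094258331031505882139400000000000000000.00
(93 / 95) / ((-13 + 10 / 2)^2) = 93 / 6080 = 0.02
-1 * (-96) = 96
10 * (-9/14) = -45/7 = -6.43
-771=-771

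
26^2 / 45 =676 / 45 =15.02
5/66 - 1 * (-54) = 3569/66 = 54.08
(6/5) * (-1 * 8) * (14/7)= -19.20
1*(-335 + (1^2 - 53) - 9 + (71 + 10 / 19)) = -324.47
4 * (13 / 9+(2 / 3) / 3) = 20 / 3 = 6.67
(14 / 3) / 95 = 14 / 285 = 0.05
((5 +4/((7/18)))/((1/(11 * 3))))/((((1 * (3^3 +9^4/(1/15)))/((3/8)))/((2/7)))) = 0.00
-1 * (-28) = 28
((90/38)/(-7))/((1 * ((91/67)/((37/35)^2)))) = -825507/2965235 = -0.28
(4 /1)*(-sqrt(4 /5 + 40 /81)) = -8*sqrt(655) /45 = -4.55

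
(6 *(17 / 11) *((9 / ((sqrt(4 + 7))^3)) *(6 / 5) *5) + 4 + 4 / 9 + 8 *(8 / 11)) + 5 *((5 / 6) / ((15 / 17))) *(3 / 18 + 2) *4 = 5508 *sqrt(11) / 1331 + 15203 / 297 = 64.91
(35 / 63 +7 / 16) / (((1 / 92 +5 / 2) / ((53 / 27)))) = 15847 / 20412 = 0.78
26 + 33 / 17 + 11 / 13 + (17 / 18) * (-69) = -48239 / 1326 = -36.38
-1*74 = -74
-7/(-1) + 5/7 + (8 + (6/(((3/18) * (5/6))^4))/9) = 7906958/4375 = 1807.30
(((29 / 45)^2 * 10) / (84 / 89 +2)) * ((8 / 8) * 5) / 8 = 74849 / 84888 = 0.88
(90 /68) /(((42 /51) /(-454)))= -10215 /14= -729.64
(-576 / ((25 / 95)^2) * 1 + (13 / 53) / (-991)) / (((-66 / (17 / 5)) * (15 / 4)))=33757125182 / 295441875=114.26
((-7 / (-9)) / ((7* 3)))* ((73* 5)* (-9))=-365 / 3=-121.67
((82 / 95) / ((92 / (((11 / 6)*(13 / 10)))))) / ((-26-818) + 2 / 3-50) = -5863 / 234232000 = -0.00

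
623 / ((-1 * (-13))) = 623 / 13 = 47.92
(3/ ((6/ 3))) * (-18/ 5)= -27/ 5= -5.40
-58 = -58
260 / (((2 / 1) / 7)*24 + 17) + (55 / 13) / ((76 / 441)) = 5848745 / 164996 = 35.45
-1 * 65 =-65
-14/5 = -2.80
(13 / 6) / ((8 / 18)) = 39 / 8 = 4.88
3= 3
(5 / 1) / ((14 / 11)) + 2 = 83 / 14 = 5.93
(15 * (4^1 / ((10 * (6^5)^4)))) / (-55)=-1 / 33514785700577280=-0.00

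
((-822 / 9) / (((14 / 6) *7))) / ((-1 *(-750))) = -0.01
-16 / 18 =-8 / 9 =-0.89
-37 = -37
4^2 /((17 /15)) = 240 /17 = 14.12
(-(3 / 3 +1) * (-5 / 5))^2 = 4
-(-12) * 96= 1152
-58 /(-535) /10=29 /2675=0.01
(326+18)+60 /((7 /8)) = 412.57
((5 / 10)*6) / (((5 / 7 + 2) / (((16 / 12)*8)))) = 224 / 19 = 11.79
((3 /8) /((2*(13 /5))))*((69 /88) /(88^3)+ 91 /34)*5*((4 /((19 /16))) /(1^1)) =10770848925 /3313316864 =3.25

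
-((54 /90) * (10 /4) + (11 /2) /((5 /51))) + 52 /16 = -1087 /20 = -54.35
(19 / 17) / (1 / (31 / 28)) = 589 / 476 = 1.24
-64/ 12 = -16/ 3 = -5.33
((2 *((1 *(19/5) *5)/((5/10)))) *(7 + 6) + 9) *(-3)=-2991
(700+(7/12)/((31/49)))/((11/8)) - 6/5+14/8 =10440973/20460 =510.31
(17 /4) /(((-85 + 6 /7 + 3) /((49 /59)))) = -5831 /134048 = -0.04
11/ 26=0.42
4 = 4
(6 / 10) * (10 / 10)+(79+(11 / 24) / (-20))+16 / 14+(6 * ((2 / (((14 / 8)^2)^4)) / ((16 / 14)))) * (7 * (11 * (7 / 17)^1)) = 11589391043 / 137145120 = 84.50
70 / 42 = 5 / 3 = 1.67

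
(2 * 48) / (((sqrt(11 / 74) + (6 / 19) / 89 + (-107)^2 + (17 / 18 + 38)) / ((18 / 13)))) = 680487494410078848 / 58811495472258671155 - 800471673216 * sqrt(814) / 58811495472258671155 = 0.01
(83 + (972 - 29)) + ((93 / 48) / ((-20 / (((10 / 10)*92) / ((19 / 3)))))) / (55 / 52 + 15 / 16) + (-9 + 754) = 69793868 / 39425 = 1770.29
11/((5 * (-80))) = -11/400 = -0.03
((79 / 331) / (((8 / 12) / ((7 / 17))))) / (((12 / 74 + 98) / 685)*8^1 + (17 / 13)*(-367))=-546615615 / 1775315427658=-0.00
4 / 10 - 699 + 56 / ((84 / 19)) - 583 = -19034 / 15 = -1268.93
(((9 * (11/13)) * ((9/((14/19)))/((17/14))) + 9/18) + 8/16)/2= 8575/221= 38.80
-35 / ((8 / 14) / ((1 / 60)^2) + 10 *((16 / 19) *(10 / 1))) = -931 / 56960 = -0.02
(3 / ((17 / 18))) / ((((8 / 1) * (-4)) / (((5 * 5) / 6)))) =-0.41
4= 4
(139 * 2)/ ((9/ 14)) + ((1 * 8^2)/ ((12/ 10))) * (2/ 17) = 67124/ 153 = 438.72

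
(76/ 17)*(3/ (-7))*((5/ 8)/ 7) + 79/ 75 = 110239/ 124950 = 0.88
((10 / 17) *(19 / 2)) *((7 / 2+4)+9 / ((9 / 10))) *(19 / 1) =63175 / 34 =1858.09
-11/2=-5.50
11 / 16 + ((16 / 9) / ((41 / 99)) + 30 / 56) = 25329 / 4592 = 5.52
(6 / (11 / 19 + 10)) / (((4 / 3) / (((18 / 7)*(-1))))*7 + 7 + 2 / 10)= 2565 / 16147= 0.16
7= 7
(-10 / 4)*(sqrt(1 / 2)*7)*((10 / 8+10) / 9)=-175*sqrt(2) / 16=-15.47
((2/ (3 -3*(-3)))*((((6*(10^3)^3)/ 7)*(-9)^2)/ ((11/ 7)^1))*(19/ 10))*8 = 1231200000000/ 11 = 111927272727.27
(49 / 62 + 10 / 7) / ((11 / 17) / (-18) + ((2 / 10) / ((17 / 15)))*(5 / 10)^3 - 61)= -34668 / 953281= -0.04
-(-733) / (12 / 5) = 3665 / 12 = 305.42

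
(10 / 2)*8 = 40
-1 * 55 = -55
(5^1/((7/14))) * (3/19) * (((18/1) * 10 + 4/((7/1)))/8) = 4740/133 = 35.64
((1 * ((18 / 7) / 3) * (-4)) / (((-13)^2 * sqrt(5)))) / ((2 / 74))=-888 * sqrt(5) / 5915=-0.34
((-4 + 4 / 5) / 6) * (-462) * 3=739.20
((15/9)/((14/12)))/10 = 1/7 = 0.14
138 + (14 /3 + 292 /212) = 22903 /159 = 144.04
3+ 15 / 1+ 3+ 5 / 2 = 47 / 2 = 23.50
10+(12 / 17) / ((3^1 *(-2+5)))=514 / 51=10.08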